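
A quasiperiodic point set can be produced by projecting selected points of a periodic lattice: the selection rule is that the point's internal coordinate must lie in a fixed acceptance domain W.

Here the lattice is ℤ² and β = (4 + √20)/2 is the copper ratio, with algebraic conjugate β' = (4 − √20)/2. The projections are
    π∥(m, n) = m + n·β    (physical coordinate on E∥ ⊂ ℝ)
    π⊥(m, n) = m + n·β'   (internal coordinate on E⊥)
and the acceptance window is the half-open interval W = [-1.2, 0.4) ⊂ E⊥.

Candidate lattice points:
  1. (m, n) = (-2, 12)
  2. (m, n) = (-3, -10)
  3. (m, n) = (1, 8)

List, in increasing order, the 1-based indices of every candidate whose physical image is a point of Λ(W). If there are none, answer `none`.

2, 3

Compute β' = (4−√20)/2 = -0.236068, so π⊥(m,n) = m -0.236068·n.
#1 (-2,12): internal coord -2 + (12)·β' = -4.832816; -4.832816 ∉ [-1.2, 0.4) → out
#2 (-3,-10): internal coord -3 + (-10)·β' = -0.639320; -0.639320 ∈ [-1.2, 0.4) → IN Λ
#3 (1,8): internal coord 1 + (8)·β' = -0.888544; -0.888544 ∈ [-1.2, 0.4) → IN Λ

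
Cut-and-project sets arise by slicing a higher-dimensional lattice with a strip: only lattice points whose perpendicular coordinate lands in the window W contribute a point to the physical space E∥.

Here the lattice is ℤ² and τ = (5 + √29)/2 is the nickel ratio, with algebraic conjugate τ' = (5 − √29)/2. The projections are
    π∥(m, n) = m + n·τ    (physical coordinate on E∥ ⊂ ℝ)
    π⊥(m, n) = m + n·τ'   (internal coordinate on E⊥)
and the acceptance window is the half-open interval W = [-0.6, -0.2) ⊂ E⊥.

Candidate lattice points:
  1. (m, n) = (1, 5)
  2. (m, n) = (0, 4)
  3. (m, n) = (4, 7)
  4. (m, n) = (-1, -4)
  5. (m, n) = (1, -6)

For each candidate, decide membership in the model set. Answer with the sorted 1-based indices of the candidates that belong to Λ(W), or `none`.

4

τ' = (5−√29)/2 ≈ -0.19258.
[1] lift (1,5): star map gives 0.03709; window check -0.6 ≤ 0.03709 < -0.2 is false → out
[2] lift (0,4): star map gives -0.77033; window check -0.6 ≤ -0.77033 < -0.2 is false → out
[3] lift (4,7): star map gives 2.65192; window check -0.6 ≤ 2.65192 < -0.2 is false → out
[4] lift (-1,-4): star map gives -0.22967; window check -0.6 ≤ -0.22967 < -0.2 is true → IN Λ
[5] lift (1,-6): star map gives 2.15549; window check -0.6 ≤ 2.15549 < -0.2 is false → out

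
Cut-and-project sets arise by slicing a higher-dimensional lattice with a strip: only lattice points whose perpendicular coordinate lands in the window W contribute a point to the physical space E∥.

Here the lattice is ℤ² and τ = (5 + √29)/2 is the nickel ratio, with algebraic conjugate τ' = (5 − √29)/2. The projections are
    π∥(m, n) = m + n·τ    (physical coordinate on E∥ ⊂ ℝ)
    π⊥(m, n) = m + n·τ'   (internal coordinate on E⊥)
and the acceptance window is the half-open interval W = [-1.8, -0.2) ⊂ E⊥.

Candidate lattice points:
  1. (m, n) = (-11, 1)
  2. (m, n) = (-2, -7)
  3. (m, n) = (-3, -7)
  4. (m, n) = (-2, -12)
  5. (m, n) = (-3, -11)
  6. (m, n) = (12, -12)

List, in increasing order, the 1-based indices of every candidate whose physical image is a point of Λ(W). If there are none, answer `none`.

2, 3, 5

Compute τ' = (5−√29)/2 = -0.192582, so π⊥(m,n) = m -0.192582·n.
[1] lift (-11,1): star map gives -11.192582; window check -1.8 ≤ -11.192582 < -0.2 is false → out
[2] lift (-2,-7): star map gives -0.651923; window check -1.8 ≤ -0.651923 < -0.2 is true → IN Λ
[3] lift (-3,-7): star map gives -1.651923; window check -1.8 ≤ -1.651923 < -0.2 is true → IN Λ
[4] lift (-2,-12): star map gives 0.310989; window check -1.8 ≤ 0.310989 < -0.2 is false → out
[5] lift (-3,-11): star map gives -0.881594; window check -1.8 ≤ -0.881594 < -0.2 is true → IN Λ
[6] lift (12,-12): star map gives 14.310989; window check -1.8 ≤ 14.310989 < -0.2 is false → out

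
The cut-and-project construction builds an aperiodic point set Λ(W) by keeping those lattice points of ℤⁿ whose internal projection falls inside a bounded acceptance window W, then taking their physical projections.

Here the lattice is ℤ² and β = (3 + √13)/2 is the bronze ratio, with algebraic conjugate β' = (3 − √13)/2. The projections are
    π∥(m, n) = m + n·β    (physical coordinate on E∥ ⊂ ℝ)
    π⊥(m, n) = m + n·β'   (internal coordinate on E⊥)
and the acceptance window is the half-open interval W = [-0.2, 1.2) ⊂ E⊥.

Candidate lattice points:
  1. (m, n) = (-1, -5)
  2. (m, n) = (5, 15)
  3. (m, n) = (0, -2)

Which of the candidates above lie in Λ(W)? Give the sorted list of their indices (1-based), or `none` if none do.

Compute β' = (3−√13)/2 = -0.30278, so π⊥(m,n) = m -0.30278·n.
#1 (-1,-5): internal coord -1 + (-5)·β' = +0.51388; +0.51388 ∈ [-0.2, 1.2) → IN Λ
#2 (5,15): internal coord 5 + (15)·β' = +0.45837; +0.45837 ∈ [-0.2, 1.2) → IN Λ
#3 (0,-2): internal coord 0 + (-2)·β' = +0.60555; +0.60555 ∈ [-0.2, 1.2) → IN Λ

1, 2, 3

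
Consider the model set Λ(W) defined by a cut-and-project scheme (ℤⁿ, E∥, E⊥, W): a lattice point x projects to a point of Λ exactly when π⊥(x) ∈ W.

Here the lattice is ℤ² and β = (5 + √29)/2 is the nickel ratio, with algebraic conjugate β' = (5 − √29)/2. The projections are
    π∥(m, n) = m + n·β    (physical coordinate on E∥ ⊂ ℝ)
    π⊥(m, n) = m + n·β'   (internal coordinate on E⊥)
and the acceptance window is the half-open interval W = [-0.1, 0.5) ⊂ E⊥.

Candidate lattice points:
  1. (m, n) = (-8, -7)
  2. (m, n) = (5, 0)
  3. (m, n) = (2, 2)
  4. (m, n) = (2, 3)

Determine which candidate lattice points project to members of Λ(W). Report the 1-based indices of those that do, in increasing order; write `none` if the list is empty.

Numerically β ≈ 5.1926 and β' = −1/β ≈ -0.1926.
candidate 1: (m,n)=(-8,-7) → π∥ = -8-7·β ≈ -44.3481, π⊥ = -8-7·β' ≈ -6.6519 ∉ [-0.1, 0.5) ⇒ out
candidate 2: (m,n)=(5,0) → π∥ = 5+0·β ≈ 5.0000, π⊥ = 5+0·β' ≈ 5.0000 ∉ [-0.1, 0.5) ⇒ out
candidate 3: (m,n)=(2,2) → π∥ = 2+2·β ≈ 12.3852, π⊥ = 2+2·β' ≈ 1.6148 ∉ [-0.1, 0.5) ⇒ out
candidate 4: (m,n)=(2,3) → π∥ = 2+3·β ≈ 17.5777, π⊥ = 2+3·β' ≈ 1.4223 ∉ [-0.1, 0.5) ⇒ out

none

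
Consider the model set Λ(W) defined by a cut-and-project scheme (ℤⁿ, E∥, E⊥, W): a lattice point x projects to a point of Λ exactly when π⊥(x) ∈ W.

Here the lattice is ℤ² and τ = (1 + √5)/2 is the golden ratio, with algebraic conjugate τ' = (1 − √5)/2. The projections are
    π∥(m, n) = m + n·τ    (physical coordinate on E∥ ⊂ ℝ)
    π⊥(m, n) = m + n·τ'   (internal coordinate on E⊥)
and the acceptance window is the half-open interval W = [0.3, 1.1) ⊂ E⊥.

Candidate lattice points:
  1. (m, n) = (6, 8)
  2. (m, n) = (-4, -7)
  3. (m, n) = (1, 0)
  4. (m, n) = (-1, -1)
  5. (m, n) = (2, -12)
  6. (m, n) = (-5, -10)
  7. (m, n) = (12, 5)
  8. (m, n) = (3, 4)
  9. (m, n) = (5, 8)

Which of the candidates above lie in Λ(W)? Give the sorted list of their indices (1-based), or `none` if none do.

1, 2, 3, 8

Numerically τ ≈ 1.618034 and τ' = −1/τ ≈ -0.618034.
#1 (6,8): internal coord 6 + (8)·τ' = +1.055728; +1.055728 ∈ [0.3, 1.1) → IN Λ
#2 (-4,-7): internal coord -4 + (-7)·τ' = +0.326238; +0.326238 ∈ [0.3, 1.1) → IN Λ
#3 (1,0): internal coord 1 + (0)·τ' = +1.000000; +1.000000 ∈ [0.3, 1.1) → IN Λ
#4 (-1,-1): internal coord -1 + (-1)·τ' = -0.381966; -0.381966 ∉ [0.3, 1.1) → out
#5 (2,-12): internal coord 2 + (-12)·τ' = +9.416408; +9.416408 ∉ [0.3, 1.1) → out
#6 (-5,-10): internal coord -5 + (-10)·τ' = +1.180340; +1.180340 ∉ [0.3, 1.1) → out
#7 (12,5): internal coord 12 + (5)·τ' = +8.909830; +8.909830 ∉ [0.3, 1.1) → out
#8 (3,4): internal coord 3 + (4)·τ' = +0.527864; +0.527864 ∈ [0.3, 1.1) → IN Λ
#9 (5,8): internal coord 5 + (8)·τ' = +0.055728; +0.055728 ∉ [0.3, 1.1) → out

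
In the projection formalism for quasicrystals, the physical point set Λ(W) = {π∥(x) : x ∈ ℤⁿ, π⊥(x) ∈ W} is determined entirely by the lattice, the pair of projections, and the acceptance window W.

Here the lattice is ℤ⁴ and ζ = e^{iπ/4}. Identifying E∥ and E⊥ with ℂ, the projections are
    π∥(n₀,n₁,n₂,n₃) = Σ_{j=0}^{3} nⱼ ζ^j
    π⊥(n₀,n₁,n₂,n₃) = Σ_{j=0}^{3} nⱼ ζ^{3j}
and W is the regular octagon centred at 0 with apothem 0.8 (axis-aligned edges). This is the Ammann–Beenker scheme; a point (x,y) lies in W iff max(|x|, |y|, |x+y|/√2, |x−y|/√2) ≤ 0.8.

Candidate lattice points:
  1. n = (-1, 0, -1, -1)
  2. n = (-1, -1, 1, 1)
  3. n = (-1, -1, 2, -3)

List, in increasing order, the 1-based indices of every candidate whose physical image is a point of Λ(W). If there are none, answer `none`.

none

With ζ = e^{iπ/4} the internal vectors are ζ^0,ζ^3,ζ^6,ζ^9.
candidate 1: n = (-1, 0, -1, -1) → π⊥ ≈ (-1.70711, +0.29289); max(|x|,|y|,|x±y|/√2) = 1.70711 > 0.8 ⇒ ∉ W
candidate 2: n = (-1, -1, 1, 1) → π⊥ ≈ (+0.41421, -1.00000); max(|x|,|y|,|x±y|/√2) = 1.00000 > 0.8 ⇒ ∉ W
candidate 3: n = (-1, -1, 2, -3) → π⊥ ≈ (-2.41421, -4.82843); max(|x|,|y|,|x±y|/√2) = 5.12132 > 0.8 ⇒ ∉ W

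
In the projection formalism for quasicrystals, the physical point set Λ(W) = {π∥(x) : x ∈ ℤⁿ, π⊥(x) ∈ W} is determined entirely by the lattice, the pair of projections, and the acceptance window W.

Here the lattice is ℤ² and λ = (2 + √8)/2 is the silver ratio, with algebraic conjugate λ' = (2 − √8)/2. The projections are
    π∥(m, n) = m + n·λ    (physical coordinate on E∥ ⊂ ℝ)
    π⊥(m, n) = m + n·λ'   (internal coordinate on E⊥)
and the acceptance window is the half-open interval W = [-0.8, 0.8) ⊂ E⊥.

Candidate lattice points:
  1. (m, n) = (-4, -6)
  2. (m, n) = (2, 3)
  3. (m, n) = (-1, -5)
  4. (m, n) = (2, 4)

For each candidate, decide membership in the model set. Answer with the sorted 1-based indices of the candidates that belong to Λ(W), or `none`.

Numerically λ ≈ 2.414214 and λ' = −1/λ ≈ -0.414214.
#1 (-4,-6): internal coord -4 + (-6)·λ' = -1.514719; -1.514719 ∉ [-0.8, 0.8) → out
#2 (2,3): internal coord 2 + (3)·λ' = +0.757359; +0.757359 ∈ [-0.8, 0.8) → IN Λ
#3 (-1,-5): internal coord -1 + (-5)·λ' = +1.071068; +1.071068 ∉ [-0.8, 0.8) → out
#4 (2,4): internal coord 2 + (4)·λ' = +0.343146; +0.343146 ∈ [-0.8, 0.8) → IN Λ

2, 4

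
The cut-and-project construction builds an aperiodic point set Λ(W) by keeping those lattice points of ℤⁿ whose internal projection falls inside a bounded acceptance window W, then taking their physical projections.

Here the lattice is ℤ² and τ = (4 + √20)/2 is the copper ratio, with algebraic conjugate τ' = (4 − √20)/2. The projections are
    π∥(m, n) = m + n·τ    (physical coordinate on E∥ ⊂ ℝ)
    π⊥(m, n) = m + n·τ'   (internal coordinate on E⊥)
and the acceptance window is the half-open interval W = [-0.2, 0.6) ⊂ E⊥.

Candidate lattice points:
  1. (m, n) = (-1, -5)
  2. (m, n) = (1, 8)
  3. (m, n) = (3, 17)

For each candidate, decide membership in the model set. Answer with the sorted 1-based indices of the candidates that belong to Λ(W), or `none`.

Compute τ' = (4−√20)/2 = -0.236068, so π⊥(m,n) = m -0.236068·n.
#1 (-1,-5): internal coord -1 + (-5)·τ' = +0.180340; +0.180340 ∈ [-0.2, 0.6) → IN Λ
#2 (1,8): internal coord 1 + (8)·τ' = -0.888544; -0.888544 ∉ [-0.2, 0.6) → out
#3 (3,17): internal coord 3 + (17)·τ' = -1.013156; -1.013156 ∉ [-0.2, 0.6) → out

1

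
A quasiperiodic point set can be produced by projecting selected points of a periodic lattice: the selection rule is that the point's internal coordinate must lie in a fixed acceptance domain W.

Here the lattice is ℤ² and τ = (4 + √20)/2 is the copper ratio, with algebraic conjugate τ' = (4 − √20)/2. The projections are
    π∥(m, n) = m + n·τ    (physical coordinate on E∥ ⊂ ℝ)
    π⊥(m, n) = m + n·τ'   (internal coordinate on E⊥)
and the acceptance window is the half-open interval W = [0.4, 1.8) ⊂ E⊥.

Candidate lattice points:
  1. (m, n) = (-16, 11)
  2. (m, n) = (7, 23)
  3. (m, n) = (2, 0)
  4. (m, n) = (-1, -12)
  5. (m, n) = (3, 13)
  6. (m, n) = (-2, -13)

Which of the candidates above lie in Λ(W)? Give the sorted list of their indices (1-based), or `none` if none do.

Compute τ' = (4−√20)/2 = -0.23607, so π⊥(m,n) = m -0.23607·n.
[1] lift (-16,11): star map gives -18.59675; window check 0.4 ≤ -18.59675 < 1.8 is false → out
[2] lift (7,23): star map gives 1.57044; window check 0.4 ≤ 1.57044 < 1.8 is true → IN Λ
[3] lift (2,0): star map gives 2.00000; window check 0.4 ≤ 2.00000 < 1.8 is false → out
[4] lift (-1,-12): star map gives 1.83282; window check 0.4 ≤ 1.83282 < 1.8 is false → out
[5] lift (3,13): star map gives -0.06888; window check 0.4 ≤ -0.06888 < 1.8 is false → out
[6] lift (-2,-13): star map gives 1.06888; window check 0.4 ≤ 1.06888 < 1.8 is true → IN Λ

2, 6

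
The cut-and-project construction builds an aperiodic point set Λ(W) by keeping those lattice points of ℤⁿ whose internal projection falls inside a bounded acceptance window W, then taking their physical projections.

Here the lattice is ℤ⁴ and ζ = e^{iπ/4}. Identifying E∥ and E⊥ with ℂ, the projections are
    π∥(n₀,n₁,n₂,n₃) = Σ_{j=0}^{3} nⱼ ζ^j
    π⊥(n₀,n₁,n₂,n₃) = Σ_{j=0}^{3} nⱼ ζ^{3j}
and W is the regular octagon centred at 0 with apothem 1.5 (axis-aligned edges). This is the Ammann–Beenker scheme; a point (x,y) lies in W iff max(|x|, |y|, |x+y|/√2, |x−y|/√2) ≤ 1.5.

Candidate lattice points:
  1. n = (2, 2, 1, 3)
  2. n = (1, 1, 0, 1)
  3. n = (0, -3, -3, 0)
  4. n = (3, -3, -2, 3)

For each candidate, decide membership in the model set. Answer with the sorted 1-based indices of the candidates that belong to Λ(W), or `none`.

none

With ζ = e^{iπ/4} the internal vectors are ζ^0,ζ^3,ζ^6,ζ^9.
#1 (2, 2, 1, 3): internal (2.707107, 2.535534); octagon support 3.707107 vs apothem 1.5 → ∉ W
#2 (1, 1, 0, 1): internal (1.000000, 1.414214); octagon support 1.707107 vs apothem 1.5 → ∉ W
#3 (0, -3, -3, 0): internal (2.121320, 0.878680); octagon support 2.121320 vs apothem 1.5 → ∉ W
#4 (3, -3, -2, 3): internal (7.242641, 2.000000); octagon support 7.242641 vs apothem 1.5 → ∉ W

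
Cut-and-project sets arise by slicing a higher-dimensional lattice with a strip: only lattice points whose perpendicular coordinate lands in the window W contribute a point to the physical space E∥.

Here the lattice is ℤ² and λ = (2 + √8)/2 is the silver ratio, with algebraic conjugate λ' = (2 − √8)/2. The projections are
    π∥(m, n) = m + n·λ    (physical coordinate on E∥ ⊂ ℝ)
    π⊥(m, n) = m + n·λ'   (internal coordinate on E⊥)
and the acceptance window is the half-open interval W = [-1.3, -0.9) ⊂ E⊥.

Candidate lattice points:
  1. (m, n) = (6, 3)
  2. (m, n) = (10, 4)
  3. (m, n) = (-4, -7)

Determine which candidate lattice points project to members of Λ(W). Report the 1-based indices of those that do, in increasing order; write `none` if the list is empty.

3

Compute λ' = (2−√8)/2 = -0.414214, so π⊥(m,n) = m -0.414214·n.
#1 (6,3): internal coord 6 + (3)·λ' = +4.757359; +4.757359 ∉ [-1.3, -0.9) → out
#2 (10,4): internal coord 10 + (4)·λ' = +8.343146; +8.343146 ∉ [-1.3, -0.9) → out
#3 (-4,-7): internal coord -4 + (-7)·λ' = -1.100505; -1.100505 ∈ [-1.3, -0.9) → IN Λ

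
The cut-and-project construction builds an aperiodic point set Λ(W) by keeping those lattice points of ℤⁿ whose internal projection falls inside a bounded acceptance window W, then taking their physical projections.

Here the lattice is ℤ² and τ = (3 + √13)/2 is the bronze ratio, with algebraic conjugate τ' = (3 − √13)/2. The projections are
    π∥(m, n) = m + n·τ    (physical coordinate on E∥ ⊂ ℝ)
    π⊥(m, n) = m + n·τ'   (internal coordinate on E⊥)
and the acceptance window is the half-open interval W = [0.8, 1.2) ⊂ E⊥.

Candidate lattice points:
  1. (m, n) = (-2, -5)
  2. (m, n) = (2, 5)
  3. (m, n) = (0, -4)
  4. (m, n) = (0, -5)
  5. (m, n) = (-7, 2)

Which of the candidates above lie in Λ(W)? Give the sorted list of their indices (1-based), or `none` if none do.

none

Numerically τ ≈ 3.3028 and τ' = −1/τ ≈ -0.3028.
#1 (-2,-5): internal coord -2 + (-5)·τ' = -0.4861; -0.4861 ∉ [0.8, 1.2) → out
#2 (2,5): internal coord 2 + (5)·τ' = +0.4861; +0.4861 ∉ [0.8, 1.2) → out
#3 (0,-4): internal coord 0 + (-4)·τ' = +1.2111; +1.2111 ∉ [0.8, 1.2) → out
#4 (0,-5): internal coord 0 + (-5)·τ' = +1.5139; +1.5139 ∉ [0.8, 1.2) → out
#5 (-7,2): internal coord -7 + (2)·τ' = -7.6056; -7.6056 ∉ [0.8, 1.2) → out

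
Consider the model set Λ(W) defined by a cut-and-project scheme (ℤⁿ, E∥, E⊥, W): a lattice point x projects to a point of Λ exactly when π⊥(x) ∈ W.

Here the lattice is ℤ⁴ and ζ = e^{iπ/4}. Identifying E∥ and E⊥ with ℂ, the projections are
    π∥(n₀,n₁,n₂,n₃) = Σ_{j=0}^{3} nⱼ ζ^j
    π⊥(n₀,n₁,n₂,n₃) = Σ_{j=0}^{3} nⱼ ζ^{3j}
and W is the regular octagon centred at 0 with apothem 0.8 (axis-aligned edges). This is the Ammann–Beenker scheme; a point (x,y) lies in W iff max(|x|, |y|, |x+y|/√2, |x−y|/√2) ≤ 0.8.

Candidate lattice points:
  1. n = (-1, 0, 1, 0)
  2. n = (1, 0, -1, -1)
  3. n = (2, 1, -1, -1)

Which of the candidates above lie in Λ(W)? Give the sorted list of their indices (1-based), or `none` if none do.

Internal map: ζ^{3j} for j=0..3 gives (1,0), (−√2/2,√2/2), (0,−1), (√2/2,√2/2).
#1 (-1, 0, 1, 0): internal (-1.00000, -1.00000); octagon support 1.41421 vs apothem 0.8 → ∉ W
#2 (1, 0, -1, -1): internal (0.29289, 0.29289); octagon support 0.41421 vs apothem 0.8 → ∈ W
#3 (2, 1, -1, -1): internal (0.58579, 1.00000); octagon support 1.12132 vs apothem 0.8 → ∉ W

2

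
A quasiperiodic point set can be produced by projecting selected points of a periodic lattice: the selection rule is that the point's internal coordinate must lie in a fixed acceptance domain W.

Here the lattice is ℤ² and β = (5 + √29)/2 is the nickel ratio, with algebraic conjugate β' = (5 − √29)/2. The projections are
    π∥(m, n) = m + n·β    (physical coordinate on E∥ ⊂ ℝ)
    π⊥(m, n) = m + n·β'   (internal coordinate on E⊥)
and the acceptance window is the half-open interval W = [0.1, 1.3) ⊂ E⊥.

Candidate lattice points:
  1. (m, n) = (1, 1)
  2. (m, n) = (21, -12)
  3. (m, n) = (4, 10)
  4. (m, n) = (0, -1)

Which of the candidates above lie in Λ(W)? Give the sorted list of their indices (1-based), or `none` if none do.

1, 4

Compute β' = (5−√29)/2 = -0.192582, so π⊥(m,n) = m -0.192582·n.
[1] lift (1,1): star map gives 0.807418; window check 0.1 ≤ 0.807418 < 1.3 is true → IN Λ
[2] lift (21,-12): star map gives 23.310989; window check 0.1 ≤ 23.310989 < 1.3 is false → out
[3] lift (4,10): star map gives 2.074176; window check 0.1 ≤ 2.074176 < 1.3 is false → out
[4] lift (0,-1): star map gives 0.192582; window check 0.1 ≤ 0.192582 < 1.3 is true → IN Λ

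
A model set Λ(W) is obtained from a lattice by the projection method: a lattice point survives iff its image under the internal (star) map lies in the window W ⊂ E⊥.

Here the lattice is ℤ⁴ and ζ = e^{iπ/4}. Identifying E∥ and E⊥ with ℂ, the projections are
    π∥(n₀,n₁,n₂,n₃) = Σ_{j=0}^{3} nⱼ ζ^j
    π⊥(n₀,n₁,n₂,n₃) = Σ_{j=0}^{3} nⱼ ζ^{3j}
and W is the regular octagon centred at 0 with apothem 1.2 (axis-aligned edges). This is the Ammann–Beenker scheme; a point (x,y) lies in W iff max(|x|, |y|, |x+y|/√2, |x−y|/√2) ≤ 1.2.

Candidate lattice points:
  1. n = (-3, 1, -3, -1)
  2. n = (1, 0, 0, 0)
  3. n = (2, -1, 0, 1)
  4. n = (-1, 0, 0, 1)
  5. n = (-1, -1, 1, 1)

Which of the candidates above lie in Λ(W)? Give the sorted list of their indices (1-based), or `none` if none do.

2, 4, 5

π⊥(n) = n₀ + n₁ζ³ + n₂ζ⁶ + n₃ζ⁹ where ζ = e^{iπ/4}.
#1 (-3, 1, -3, -1): internal (-4.414214, 3.000000); octagon support 5.242641 vs apothem 1.2 → ∉ W
#2 (1, 0, 0, 0): internal (1.000000, 0.000000); octagon support 1.000000 vs apothem 1.2 → ∈ W
#3 (2, -1, 0, 1): internal (3.414214, 0.000000); octagon support 3.414214 vs apothem 1.2 → ∉ W
#4 (-1, 0, 0, 1): internal (-0.292893, 0.707107); octagon support 0.707107 vs apothem 1.2 → ∈ W
#5 (-1, -1, 1, 1): internal (0.414214, -1.000000); octagon support 1.000000 vs apothem 1.2 → ∈ W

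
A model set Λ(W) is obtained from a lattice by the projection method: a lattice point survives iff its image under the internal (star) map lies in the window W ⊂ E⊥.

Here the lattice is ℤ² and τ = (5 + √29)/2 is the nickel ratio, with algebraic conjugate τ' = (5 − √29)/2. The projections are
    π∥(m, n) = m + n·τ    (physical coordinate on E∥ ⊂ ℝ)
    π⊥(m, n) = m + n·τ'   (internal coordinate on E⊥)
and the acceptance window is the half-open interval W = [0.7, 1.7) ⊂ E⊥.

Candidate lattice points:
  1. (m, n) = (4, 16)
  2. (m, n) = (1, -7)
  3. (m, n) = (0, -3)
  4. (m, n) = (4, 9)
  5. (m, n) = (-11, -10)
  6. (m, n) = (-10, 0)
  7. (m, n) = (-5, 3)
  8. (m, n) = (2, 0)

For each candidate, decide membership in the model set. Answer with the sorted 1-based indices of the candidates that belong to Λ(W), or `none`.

Compute τ' = (5−√29)/2 = -0.19258, so π⊥(m,n) = m -0.19258·n.
candidate 1: (m,n)=(4,16) → π∥ = 4+16·τ ≈ 87.08132, π⊥ = 4+16·τ' ≈ 0.91868 ∈ [0.7, 1.7) ⇒ IN Λ
candidate 2: (m,n)=(1,-7) → π∥ = 1-7·τ ≈ -35.34808, π⊥ = 1-7·τ' ≈ 2.34808 ∉ [0.7, 1.7) ⇒ out
candidate 3: (m,n)=(0,-3) → π∥ = 0-3·τ ≈ -15.57775, π⊥ = 0-3·τ' ≈ 0.57775 ∉ [0.7, 1.7) ⇒ out
candidate 4: (m,n)=(4,9) → π∥ = 4+9·τ ≈ 50.73324, π⊥ = 4+9·τ' ≈ 2.26676 ∉ [0.7, 1.7) ⇒ out
candidate 5: (m,n)=(-11,-10) → π∥ = -11-10·τ ≈ -62.92582, π⊥ = -11-10·τ' ≈ -9.07418 ∉ [0.7, 1.7) ⇒ out
candidate 6: (m,n)=(-10,0) → π∥ = -10+0·τ ≈ -10.00000, π⊥ = -10+0·τ' ≈ -10.00000 ∉ [0.7, 1.7) ⇒ out
candidate 7: (m,n)=(-5,3) → π∥ = -5+3·τ ≈ 10.57775, π⊥ = -5+3·τ' ≈ -5.57775 ∉ [0.7, 1.7) ⇒ out
candidate 8: (m,n)=(2,0) → π∥ = 2+0·τ ≈ 2.00000, π⊥ = 2+0·τ' ≈ 2.00000 ∉ [0.7, 1.7) ⇒ out

1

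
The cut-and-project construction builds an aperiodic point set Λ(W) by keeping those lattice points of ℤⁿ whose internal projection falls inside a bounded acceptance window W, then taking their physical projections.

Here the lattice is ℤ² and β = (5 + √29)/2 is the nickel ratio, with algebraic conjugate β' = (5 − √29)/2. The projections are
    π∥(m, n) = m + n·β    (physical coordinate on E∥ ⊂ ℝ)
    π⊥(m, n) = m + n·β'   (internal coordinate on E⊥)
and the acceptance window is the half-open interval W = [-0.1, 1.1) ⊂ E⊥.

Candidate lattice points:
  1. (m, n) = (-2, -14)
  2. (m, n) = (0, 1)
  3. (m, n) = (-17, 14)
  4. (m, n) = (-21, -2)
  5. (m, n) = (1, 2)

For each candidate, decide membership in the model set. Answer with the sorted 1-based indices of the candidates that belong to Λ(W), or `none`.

1, 5

Numerically β ≈ 5.192582 and β' = −1/β ≈ -0.192582.
#1 (-2,-14): internal coord -2 + (-14)·β' = +0.696154; +0.696154 ∈ [-0.1, 1.1) → IN Λ
#2 (0,1): internal coord 0 + (1)·β' = -0.192582; -0.192582 ∉ [-0.1, 1.1) → out
#3 (-17,14): internal coord -17 + (14)·β' = -19.696154; -19.696154 ∉ [-0.1, 1.1) → out
#4 (-21,-2): internal coord -21 + (-2)·β' = -20.614835; -20.614835 ∉ [-0.1, 1.1) → out
#5 (1,2): internal coord 1 + (2)·β' = +0.614835; +0.614835 ∈ [-0.1, 1.1) → IN Λ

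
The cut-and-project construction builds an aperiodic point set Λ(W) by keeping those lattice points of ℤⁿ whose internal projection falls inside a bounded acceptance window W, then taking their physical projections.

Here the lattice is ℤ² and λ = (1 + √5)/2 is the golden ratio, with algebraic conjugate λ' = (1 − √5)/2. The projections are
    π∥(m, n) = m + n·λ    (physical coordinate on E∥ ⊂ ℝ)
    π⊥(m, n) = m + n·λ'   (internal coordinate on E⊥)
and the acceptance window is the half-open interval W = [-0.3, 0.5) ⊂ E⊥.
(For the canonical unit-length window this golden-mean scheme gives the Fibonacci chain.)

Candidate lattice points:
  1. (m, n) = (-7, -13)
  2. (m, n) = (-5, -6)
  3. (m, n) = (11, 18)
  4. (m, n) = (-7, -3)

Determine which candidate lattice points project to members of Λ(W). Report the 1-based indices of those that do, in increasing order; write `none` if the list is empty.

Compute λ' = (1−√5)/2 = -0.6180, so π⊥(m,n) = m -0.6180·n.
#1 (-7,-13): internal coord -7 + (-13)·λ' = +1.0344; +1.0344 ∉ [-0.3, 0.5) → out
#2 (-5,-6): internal coord -5 + (-6)·λ' = -1.2918; -1.2918 ∉ [-0.3, 0.5) → out
#3 (11,18): internal coord 11 + (18)·λ' = -0.1246; -0.1246 ∈ [-0.3, 0.5) → IN Λ
#4 (-7,-3): internal coord -7 + (-3)·λ' = -5.1459; -5.1459 ∉ [-0.3, 0.5) → out

3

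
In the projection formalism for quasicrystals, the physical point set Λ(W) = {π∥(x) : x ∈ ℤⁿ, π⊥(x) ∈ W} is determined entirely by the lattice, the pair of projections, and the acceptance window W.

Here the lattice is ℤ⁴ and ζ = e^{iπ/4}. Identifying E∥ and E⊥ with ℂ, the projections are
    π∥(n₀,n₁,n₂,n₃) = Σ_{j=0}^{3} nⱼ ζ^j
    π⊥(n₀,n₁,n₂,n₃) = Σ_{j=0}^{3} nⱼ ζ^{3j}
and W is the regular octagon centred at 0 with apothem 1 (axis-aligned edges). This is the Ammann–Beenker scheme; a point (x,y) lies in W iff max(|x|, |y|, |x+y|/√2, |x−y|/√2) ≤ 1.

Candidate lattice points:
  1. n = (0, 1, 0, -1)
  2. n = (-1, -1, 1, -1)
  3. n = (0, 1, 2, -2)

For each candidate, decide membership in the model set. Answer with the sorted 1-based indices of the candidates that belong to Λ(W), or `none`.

Internal map: ζ^{3j} for j=0..3 gives (1,0), (−√2/2,√2/2), (0,−1), (√2/2,√2/2).
candidate 1: n = (0, 1, 0, -1) → π⊥ ≈ (-1.4142, +0.0000); max(|x|,|y|,|x±y|/√2) = 1.4142 > 1 ⇒ ∉ W
candidate 2: n = (-1, -1, 1, -1) → π⊥ ≈ (-1.0000, -2.4142); max(|x|,|y|,|x±y|/√2) = 2.4142 > 1 ⇒ ∉ W
candidate 3: n = (0, 1, 2, -2) → π⊥ ≈ (-2.1213, -2.7071); max(|x|,|y|,|x±y|/√2) = 3.4142 > 1 ⇒ ∉ W

none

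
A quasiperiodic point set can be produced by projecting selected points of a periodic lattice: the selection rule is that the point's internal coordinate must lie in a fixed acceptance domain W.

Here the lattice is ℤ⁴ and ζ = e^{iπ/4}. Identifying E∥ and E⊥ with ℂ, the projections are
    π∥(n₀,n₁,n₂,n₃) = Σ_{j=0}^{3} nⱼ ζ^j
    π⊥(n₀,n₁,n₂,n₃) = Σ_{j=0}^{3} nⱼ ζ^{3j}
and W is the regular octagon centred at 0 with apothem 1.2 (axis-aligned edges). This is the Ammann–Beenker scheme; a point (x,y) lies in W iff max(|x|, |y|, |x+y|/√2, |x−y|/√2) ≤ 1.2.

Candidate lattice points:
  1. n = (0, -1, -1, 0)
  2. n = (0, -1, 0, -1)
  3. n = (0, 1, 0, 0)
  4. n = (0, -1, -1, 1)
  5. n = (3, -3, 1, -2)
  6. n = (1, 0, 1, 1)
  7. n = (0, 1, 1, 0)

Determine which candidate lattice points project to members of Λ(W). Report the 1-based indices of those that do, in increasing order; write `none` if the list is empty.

1, 3, 7

π⊥(n) = n₀ + n₁ζ³ + n₂ζ⁶ + n₃ζ⁹ where ζ = e^{iπ/4}.
#1 (0, -1, -1, 0): internal (0.70711, 0.29289); octagon support 0.70711 vs apothem 1.2 → ∈ W
#2 (0, -1, 0, -1): internal (0.00000, -1.41421); octagon support 1.41421 vs apothem 1.2 → ∉ W
#3 (0, 1, 0, 0): internal (-0.70711, 0.70711); octagon support 1.00000 vs apothem 1.2 → ∈ W
#4 (0, -1, -1, 1): internal (1.41421, 1.00000); octagon support 1.70711 vs apothem 1.2 → ∉ W
#5 (3, -3, 1, -2): internal (3.70711, -4.53553); octagon support 5.82843 vs apothem 1.2 → ∉ W
#6 (1, 0, 1, 1): internal (1.70711, -0.29289); octagon support 1.70711 vs apothem 1.2 → ∉ W
#7 (0, 1, 1, 0): internal (-0.70711, -0.29289); octagon support 0.70711 vs apothem 1.2 → ∈ W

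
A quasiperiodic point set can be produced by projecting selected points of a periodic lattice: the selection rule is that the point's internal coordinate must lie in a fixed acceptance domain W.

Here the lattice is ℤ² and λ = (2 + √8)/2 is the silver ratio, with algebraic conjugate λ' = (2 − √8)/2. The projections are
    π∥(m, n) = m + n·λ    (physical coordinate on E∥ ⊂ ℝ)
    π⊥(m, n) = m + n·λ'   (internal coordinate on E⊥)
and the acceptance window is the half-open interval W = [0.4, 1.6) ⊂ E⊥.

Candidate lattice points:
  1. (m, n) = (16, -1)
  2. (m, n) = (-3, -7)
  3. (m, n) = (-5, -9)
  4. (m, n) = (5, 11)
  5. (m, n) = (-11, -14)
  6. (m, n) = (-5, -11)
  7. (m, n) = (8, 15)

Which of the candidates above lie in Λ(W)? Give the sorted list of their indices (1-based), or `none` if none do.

4

Compute λ' = (2−√8)/2 = -0.41421, so π⊥(m,n) = m -0.41421·n.
[1] lift (16,-1): star map gives 16.41421; window check 0.4 ≤ 16.41421 < 1.6 is false → out
[2] lift (-3,-7): star map gives -0.10051; window check 0.4 ≤ -0.10051 < 1.6 is false → out
[3] lift (-5,-9): star map gives -1.27208; window check 0.4 ≤ -1.27208 < 1.6 is false → out
[4] lift (5,11): star map gives 0.44365; window check 0.4 ≤ 0.44365 < 1.6 is true → IN Λ
[5] lift (-11,-14): star map gives -5.20101; window check 0.4 ≤ -5.20101 < 1.6 is false → out
[6] lift (-5,-11): star map gives -0.44365; window check 0.4 ≤ -0.44365 < 1.6 is false → out
[7] lift (8,15): star map gives 1.78680; window check 0.4 ≤ 1.78680 < 1.6 is false → out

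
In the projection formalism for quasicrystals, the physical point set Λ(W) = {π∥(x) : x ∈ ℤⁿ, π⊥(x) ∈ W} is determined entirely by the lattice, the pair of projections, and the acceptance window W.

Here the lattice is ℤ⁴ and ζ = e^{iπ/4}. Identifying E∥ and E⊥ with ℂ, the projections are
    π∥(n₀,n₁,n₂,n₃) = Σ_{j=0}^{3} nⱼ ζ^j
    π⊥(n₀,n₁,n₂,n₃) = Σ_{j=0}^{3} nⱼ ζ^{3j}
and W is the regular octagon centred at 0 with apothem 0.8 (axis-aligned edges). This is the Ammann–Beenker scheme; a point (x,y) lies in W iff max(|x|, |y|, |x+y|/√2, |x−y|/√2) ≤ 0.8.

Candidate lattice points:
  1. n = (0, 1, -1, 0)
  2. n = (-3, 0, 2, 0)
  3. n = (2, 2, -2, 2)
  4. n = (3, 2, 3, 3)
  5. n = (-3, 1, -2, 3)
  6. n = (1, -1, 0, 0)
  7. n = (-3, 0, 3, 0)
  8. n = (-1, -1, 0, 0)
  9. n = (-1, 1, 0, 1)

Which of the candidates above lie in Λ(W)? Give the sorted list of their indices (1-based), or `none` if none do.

With ζ = e^{iπ/4} the internal vectors are ζ^0,ζ^3,ζ^6,ζ^9.
candidate 1: n = (0, 1, -1, 0) → π⊥ ≈ (-0.7071, +1.7071); max(|x|,|y|,|x±y|/√2) = 1.7071 > 0.8 ⇒ ∉ W
candidate 2: n = (-3, 0, 2, 0) → π⊥ ≈ (-3.0000, -2.0000); max(|x|,|y|,|x±y|/√2) = 3.5355 > 0.8 ⇒ ∉ W
candidate 3: n = (2, 2, -2, 2) → π⊥ ≈ (+2.0000, +4.8284); max(|x|,|y|,|x±y|/√2) = 4.8284 > 0.8 ⇒ ∉ W
candidate 4: n = (3, 2, 3, 3) → π⊥ ≈ (+3.7071, +0.5355); max(|x|,|y|,|x±y|/√2) = 3.7071 > 0.8 ⇒ ∉ W
candidate 5: n = (-3, 1, -2, 3) → π⊥ ≈ (-1.5858, +4.8284); max(|x|,|y|,|x±y|/√2) = 4.8284 > 0.8 ⇒ ∉ W
candidate 6: n = (1, -1, 0, 0) → π⊥ ≈ (+1.7071, -0.7071); max(|x|,|y|,|x±y|/√2) = 1.7071 > 0.8 ⇒ ∉ W
candidate 7: n = (-3, 0, 3, 0) → π⊥ ≈ (-3.0000, -3.0000); max(|x|,|y|,|x±y|/√2) = 4.2426 > 0.8 ⇒ ∉ W
candidate 8: n = (-1, -1, 0, 0) → π⊥ ≈ (-0.2929, -0.7071); max(|x|,|y|,|x±y|/√2) = 0.7071 ≤ 0.8 ⇒ ∈ W
candidate 9: n = (-1, 1, 0, 1) → π⊥ ≈ (-1.0000, +1.4142); max(|x|,|y|,|x±y|/√2) = 1.7071 > 0.8 ⇒ ∉ W

8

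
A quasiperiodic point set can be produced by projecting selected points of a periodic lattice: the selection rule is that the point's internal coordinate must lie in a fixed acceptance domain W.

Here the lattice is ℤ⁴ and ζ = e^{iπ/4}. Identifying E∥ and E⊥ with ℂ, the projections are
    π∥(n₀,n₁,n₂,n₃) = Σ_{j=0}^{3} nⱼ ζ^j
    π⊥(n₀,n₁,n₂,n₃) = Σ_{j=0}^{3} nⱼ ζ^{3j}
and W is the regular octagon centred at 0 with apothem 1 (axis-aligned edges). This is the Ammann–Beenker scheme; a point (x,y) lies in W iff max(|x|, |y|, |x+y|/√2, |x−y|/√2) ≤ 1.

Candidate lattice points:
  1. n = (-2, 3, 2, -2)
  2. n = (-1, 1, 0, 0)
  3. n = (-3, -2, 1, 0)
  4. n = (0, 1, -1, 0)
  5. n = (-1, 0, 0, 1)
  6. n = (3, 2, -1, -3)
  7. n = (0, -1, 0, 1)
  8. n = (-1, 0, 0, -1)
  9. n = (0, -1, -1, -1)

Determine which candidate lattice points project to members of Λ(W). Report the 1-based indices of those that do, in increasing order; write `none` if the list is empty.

5, 6, 9

With ζ = e^{iπ/4} the internal vectors are ζ^0,ζ^3,ζ^6,ζ^9.
#1 (-2, 3, 2, -2): internal (-5.535534, -1.292893); octagon support 5.535534 vs apothem 1 → ∉ W
#2 (-1, 1, 0, 0): internal (-1.707107, 0.707107); octagon support 1.707107 vs apothem 1 → ∉ W
#3 (-3, -2, 1, 0): internal (-1.585786, -2.414214); octagon support 2.828427 vs apothem 1 → ∉ W
#4 (0, 1, -1, 0): internal (-0.707107, 1.707107); octagon support 1.707107 vs apothem 1 → ∉ W
#5 (-1, 0, 0, 1): internal (-0.292893, 0.707107); octagon support 0.707107 vs apothem 1 → ∈ W
#6 (3, 2, -1, -3): internal (-0.535534, 0.292893); octagon support 0.585786 vs apothem 1 → ∈ W
#7 (0, -1, 0, 1): internal (1.414214, 0.000000); octagon support 1.414214 vs apothem 1 → ∉ W
#8 (-1, 0, 0, -1): internal (-1.707107, -0.707107); octagon support 1.707107 vs apothem 1 → ∉ W
#9 (0, -1, -1, -1): internal (0.000000, -0.414214); octagon support 0.414214 vs apothem 1 → ∈ W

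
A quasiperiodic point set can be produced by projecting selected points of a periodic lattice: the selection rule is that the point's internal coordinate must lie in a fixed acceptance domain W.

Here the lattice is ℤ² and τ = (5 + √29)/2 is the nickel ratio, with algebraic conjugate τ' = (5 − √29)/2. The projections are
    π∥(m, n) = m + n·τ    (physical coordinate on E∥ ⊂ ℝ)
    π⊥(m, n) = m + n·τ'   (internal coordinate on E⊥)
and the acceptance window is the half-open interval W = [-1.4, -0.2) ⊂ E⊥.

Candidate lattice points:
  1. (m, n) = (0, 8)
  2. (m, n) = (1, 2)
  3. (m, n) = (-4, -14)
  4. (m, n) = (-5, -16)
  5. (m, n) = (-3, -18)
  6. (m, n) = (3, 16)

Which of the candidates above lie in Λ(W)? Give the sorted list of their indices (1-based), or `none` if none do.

3

Numerically τ ≈ 5.1926 and τ' = −1/τ ≈ -0.1926.
candidate 1: (m,n)=(0,8) → π∥ = 0+8·τ ≈ 41.5407, π⊥ = 0+8·τ' ≈ -1.5407 ∉ [-1.4, -0.2) ⇒ out
candidate 2: (m,n)=(1,2) → π∥ = 1+2·τ ≈ 11.3852, π⊥ = 1+2·τ' ≈ 0.6148 ∉ [-1.4, -0.2) ⇒ out
candidate 3: (m,n)=(-4,-14) → π∥ = -4-14·τ ≈ -76.6962, π⊥ = -4-14·τ' ≈ -1.3038 ∈ [-1.4, -0.2) ⇒ IN Λ
candidate 4: (m,n)=(-5,-16) → π∥ = -5-16·τ ≈ -88.0813, π⊥ = -5-16·τ' ≈ -1.9187 ∉ [-1.4, -0.2) ⇒ out
candidate 5: (m,n)=(-3,-18) → π∥ = -3-18·τ ≈ -96.4665, π⊥ = -3-18·τ' ≈ 0.4665 ∉ [-1.4, -0.2) ⇒ out
candidate 6: (m,n)=(3,16) → π∥ = 3+16·τ ≈ 86.0813, π⊥ = 3+16·τ' ≈ -0.0813 ∉ [-1.4, -0.2) ⇒ out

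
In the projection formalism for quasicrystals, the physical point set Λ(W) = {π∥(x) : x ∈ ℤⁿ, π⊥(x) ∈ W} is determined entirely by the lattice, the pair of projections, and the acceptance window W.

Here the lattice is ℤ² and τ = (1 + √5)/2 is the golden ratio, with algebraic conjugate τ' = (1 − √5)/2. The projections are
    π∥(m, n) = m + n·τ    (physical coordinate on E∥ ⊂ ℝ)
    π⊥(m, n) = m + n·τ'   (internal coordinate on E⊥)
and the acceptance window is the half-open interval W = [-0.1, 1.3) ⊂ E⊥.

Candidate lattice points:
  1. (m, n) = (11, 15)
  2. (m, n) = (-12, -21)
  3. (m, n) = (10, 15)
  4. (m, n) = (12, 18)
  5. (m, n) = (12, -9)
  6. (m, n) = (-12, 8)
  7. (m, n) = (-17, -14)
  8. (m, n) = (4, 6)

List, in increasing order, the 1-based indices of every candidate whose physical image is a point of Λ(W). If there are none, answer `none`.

τ' = (1−√5)/2 ≈ -0.6180.
#1 (11,15): internal coord 11 + (15)·τ' = +1.7295; +1.7295 ∉ [-0.1, 1.3) → out
#2 (-12,-21): internal coord -12 + (-21)·τ' = +0.9787; +0.9787 ∈ [-0.1, 1.3) → IN Λ
#3 (10,15): internal coord 10 + (15)·τ' = +0.7295; +0.7295 ∈ [-0.1, 1.3) → IN Λ
#4 (12,18): internal coord 12 + (18)·τ' = +0.8754; +0.8754 ∈ [-0.1, 1.3) → IN Λ
#5 (12,-9): internal coord 12 + (-9)·τ' = +17.5623; +17.5623 ∉ [-0.1, 1.3) → out
#6 (-12,8): internal coord -12 + (8)·τ' = -16.9443; -16.9443 ∉ [-0.1, 1.3) → out
#7 (-17,-14): internal coord -17 + (-14)·τ' = -8.3475; -8.3475 ∉ [-0.1, 1.3) → out
#8 (4,6): internal coord 4 + (6)·τ' = +0.2918; +0.2918 ∈ [-0.1, 1.3) → IN Λ

2, 3, 4, 8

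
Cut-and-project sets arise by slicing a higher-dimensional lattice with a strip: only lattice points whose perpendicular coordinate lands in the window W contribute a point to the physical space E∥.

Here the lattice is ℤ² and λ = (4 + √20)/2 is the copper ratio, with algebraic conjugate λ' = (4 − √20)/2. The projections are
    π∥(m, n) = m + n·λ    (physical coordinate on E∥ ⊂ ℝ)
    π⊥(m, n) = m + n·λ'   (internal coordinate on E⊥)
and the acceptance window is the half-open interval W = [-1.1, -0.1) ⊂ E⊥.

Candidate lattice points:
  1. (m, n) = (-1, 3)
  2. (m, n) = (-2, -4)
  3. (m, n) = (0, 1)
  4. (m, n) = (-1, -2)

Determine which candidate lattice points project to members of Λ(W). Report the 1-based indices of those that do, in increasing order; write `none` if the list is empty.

2, 3, 4

Compute λ' = (4−√20)/2 = -0.23607, so π⊥(m,n) = m -0.23607·n.
[1] lift (-1,3): star map gives -1.70820; window check -1.1 ≤ -1.70820 < -0.1 is false → out
[2] lift (-2,-4): star map gives -1.05573; window check -1.1 ≤ -1.05573 < -0.1 is true → IN Λ
[3] lift (0,1): star map gives -0.23607; window check -1.1 ≤ -0.23607 < -0.1 is true → IN Λ
[4] lift (-1,-2): star map gives -0.52786; window check -1.1 ≤ -0.52786 < -0.1 is true → IN Λ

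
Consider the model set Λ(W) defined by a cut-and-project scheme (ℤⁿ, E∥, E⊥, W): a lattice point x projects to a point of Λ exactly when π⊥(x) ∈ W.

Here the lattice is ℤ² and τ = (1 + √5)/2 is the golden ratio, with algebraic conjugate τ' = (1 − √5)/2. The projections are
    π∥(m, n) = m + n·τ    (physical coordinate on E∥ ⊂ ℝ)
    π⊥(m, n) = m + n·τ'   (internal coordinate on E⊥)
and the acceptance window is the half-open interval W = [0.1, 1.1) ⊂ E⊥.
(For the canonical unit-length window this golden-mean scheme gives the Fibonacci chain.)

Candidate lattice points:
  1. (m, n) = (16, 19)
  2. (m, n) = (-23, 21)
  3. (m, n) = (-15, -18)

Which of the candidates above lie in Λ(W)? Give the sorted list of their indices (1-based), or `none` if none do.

Numerically τ ≈ 1.6180 and τ' = −1/τ ≈ -0.6180.
candidate 1: (m,n)=(16,19) → π∥ = 16+19·τ ≈ 46.7426, π⊥ = 16+19·τ' ≈ 4.2574 ∉ [0.1, 1.1) ⇒ out
candidate 2: (m,n)=(-23,21) → π∥ = -23+21·τ ≈ 10.9787, π⊥ = -23+21·τ' ≈ -35.9787 ∉ [0.1, 1.1) ⇒ out
candidate 3: (m,n)=(-15,-18) → π∥ = -15-18·τ ≈ -44.1246, π⊥ = -15-18·τ' ≈ -3.8754 ∉ [0.1, 1.1) ⇒ out

none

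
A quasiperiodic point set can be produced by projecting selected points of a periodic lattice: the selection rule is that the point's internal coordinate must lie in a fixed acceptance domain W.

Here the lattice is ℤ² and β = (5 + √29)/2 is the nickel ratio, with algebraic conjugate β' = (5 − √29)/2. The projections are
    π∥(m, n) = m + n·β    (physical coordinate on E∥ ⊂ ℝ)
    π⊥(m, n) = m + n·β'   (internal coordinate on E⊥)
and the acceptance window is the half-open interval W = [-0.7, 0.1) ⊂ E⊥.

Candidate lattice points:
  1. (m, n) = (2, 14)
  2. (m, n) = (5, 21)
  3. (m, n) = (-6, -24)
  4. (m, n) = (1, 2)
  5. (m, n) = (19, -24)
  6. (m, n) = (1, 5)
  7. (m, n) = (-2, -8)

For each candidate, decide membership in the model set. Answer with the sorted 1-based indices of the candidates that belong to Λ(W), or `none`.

β' = (5−√29)/2 ≈ -0.19258.
candidate 1: (m,n)=(2,14) → π∥ = 2+14·β ≈ 74.69615, π⊥ = 2+14·β' ≈ -0.69615 ∈ [-0.7, 0.1) ⇒ IN Λ
candidate 2: (m,n)=(5,21) → π∥ = 5+21·β ≈ 114.04423, π⊥ = 5+21·β' ≈ 0.95577 ∉ [-0.7, 0.1) ⇒ out
candidate 3: (m,n)=(-6,-24) → π∥ = -6-24·β ≈ -130.62198, π⊥ = -6-24·β' ≈ -1.37802 ∉ [-0.7, 0.1) ⇒ out
candidate 4: (m,n)=(1,2) → π∥ = 1+2·β ≈ 11.38516, π⊥ = 1+2·β' ≈ 0.61484 ∉ [-0.7, 0.1) ⇒ out
candidate 5: (m,n)=(19,-24) → π∥ = 19-24·β ≈ -105.62198, π⊥ = 19-24·β' ≈ 23.62198 ∉ [-0.7, 0.1) ⇒ out
candidate 6: (m,n)=(1,5) → π∥ = 1+5·β ≈ 26.96291, π⊥ = 1+5·β' ≈ 0.03709 ∈ [-0.7, 0.1) ⇒ IN Λ
candidate 7: (m,n)=(-2,-8) → π∥ = -2-8·β ≈ -43.54066, π⊥ = -2-8·β' ≈ -0.45934 ∈ [-0.7, 0.1) ⇒ IN Λ

1, 6, 7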